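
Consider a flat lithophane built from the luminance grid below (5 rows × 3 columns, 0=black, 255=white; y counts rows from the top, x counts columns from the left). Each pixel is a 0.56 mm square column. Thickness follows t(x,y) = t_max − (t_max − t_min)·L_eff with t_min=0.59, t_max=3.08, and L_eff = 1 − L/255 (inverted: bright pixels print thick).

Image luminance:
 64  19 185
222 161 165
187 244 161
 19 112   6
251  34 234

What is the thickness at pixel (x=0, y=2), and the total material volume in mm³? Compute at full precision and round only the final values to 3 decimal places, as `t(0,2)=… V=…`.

span = t_max - t_min = 3.08 - 0.59 = 2.490
L(0,2) = 187, L_eff = 1 - 187/255 = 0.266667 (inverted)
t(0,2) = 3.08 - 2.490·0.266667 = 2.416
Σt over all 5·3 pixels = 246537/8500 ≈ 29.0043529
V = pitch²·Σt = 0.56²·246537/8500 = 9.096

t(0,2)=2.416 V=9.096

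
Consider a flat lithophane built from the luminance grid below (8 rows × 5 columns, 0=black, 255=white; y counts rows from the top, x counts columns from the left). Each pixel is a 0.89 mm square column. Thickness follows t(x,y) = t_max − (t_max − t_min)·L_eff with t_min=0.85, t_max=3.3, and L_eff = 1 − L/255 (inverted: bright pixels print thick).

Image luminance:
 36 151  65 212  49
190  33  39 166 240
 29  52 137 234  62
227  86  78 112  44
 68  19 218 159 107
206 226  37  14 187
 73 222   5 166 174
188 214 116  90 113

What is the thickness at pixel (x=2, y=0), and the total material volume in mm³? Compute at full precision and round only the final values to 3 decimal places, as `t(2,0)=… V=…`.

t(2,0)=1.475 V=63.796

span = t_max - t_min = 3.3 - 0.85 = 2.450
L(2,0) = 65, L_eff = 1 - 65/255 = 0.745098 (inverted)
t(2,0) = 3.3 - 2.450·0.745098 = 1.475
Σt over all 8·5 pixels = 102689/1275 ≈ 80.5403922
V = pitch²·Σt = 0.89²·102689/1275 = 63.796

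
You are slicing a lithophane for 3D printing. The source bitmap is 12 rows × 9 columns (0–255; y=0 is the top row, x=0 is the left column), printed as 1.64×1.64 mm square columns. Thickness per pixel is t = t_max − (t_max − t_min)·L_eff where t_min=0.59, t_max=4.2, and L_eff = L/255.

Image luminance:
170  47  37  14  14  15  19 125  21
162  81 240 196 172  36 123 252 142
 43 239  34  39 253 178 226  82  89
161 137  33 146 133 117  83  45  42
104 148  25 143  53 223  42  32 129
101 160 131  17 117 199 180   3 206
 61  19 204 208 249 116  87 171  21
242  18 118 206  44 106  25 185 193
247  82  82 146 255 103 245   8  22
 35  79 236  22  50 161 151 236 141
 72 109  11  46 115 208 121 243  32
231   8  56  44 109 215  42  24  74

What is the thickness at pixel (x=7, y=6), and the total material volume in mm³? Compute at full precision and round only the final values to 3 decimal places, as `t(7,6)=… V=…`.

t(7,6)=1.779 V=751.931

span = t_max - t_min = 4.2 - 0.59 = 3.610
L(7,6) = 171, L_eff = 171/255 = 0.670588
t(7,6) = 4.2 - 3.610·0.670588 = 1.779
Σt over all 12·9 pixels = 7129027/25500 ≈ 279.5696863
V = pitch²·Σt = 1.64²·7129027/25500 = 751.931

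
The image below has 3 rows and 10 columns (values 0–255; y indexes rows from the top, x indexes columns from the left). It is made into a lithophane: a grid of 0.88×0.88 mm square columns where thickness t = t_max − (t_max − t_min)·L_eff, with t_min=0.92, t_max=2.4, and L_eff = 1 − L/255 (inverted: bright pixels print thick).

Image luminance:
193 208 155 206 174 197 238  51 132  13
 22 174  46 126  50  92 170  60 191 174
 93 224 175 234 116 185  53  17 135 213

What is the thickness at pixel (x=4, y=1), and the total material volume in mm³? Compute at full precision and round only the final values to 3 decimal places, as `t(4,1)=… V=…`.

span = t_max - t_min = 2.4 - 0.92 = 1.480
L(4,1) = 50, L_eff = 1 - 50/255 = 0.803922 (inverted)
t(4,1) = 2.4 - 1.480·0.803922 = 1.210
Σt over all 3·10 pixels = 328279/6375 ≈ 51.4947451
V = pitch²·Σt = 0.88²·328279/6375 = 39.878

t(4,1)=1.210 V=39.878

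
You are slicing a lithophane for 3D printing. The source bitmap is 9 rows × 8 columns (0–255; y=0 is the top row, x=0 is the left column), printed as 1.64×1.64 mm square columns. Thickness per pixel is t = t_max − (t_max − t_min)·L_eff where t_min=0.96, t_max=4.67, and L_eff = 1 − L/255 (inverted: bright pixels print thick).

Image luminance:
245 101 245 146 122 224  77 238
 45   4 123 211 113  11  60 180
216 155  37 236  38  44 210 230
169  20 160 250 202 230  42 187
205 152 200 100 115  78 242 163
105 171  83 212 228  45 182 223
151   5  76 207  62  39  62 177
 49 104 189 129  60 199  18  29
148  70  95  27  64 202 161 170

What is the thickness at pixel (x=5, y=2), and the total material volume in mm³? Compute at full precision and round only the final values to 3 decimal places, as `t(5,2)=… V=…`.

span = t_max - t_min = 4.67 - 0.96 = 3.710
L(5,2) = 44, L_eff = 1 - 44/255 = 0.827451 (inverted)
t(5,2) = 4.67 - 3.710·0.827451 = 1.600
Σt over all 9·8 pixels = 1328072/6375 ≈ 208.3250196
V = pitch²·Σt = 1.64²·1328072/6375 = 560.311

t(5,2)=1.600 V=560.311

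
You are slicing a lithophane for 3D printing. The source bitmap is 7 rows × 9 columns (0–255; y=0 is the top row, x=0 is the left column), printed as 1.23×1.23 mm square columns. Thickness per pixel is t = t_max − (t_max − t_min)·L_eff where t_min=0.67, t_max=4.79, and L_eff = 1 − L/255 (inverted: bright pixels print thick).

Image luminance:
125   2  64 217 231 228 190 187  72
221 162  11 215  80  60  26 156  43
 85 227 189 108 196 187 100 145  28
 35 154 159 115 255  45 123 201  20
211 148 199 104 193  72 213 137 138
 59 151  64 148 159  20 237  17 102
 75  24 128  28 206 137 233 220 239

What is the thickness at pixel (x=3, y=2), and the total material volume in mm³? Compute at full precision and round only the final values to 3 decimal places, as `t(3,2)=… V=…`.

t(3,2)=2.415 V=267.329

span = t_max - t_min = 4.79 - 0.67 = 4.120
L(3,2) = 108, L_eff = 1 - 108/255 = 0.576471 (inverted)
t(3,2) = 4.79 - 4.120·0.576471 = 2.415
Σt over all 7·9 pixels = 4505843/25500 ≈ 176.6997255
V = pitch²·Σt = 1.23²·4505843/25500 = 267.329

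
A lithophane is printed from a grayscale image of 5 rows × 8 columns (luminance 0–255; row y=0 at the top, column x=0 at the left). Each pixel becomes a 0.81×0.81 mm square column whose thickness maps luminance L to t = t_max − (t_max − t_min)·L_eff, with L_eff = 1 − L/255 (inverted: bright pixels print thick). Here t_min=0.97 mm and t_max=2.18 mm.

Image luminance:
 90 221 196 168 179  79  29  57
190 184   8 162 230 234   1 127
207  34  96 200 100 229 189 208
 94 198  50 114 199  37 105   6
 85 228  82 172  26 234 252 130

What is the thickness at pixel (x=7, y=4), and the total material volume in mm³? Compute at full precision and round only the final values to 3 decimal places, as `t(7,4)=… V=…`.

t(7,4)=1.587 V=42.362

span = t_max - t_min = 2.18 - 0.97 = 1.210
L(7,4) = 130, L_eff = 1 - 130/255 = 0.490196 (inverted)
t(7,4) = 2.18 - 1.210·0.490196 = 1.587
Σt over all 5·8 pixels = 54881/850 ≈ 64.5658824
V = pitch²·Σt = 0.81²·54881/850 = 42.362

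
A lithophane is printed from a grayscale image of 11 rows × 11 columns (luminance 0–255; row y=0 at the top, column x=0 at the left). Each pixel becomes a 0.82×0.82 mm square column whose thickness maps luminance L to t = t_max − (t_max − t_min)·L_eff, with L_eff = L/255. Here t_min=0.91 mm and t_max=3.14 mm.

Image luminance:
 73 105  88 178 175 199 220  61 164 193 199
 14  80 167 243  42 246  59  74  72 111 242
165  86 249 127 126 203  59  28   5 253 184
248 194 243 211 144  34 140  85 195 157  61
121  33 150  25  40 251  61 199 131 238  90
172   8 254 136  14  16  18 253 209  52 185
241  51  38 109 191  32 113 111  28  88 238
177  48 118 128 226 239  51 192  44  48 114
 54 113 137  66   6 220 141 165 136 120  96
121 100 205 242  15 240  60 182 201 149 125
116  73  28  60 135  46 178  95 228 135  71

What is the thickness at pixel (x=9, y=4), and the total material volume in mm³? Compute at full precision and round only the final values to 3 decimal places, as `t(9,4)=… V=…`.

t(9,4)=1.059 V=164.082

span = t_max - t_min = 3.14 - 0.91 = 2.230
L(9,4) = 238, L_eff = 238/255 = 0.933333
t(9,4) = 3.14 - 2.230·0.933333 = 1.059
Σt over all 11·11 pixels = 1555651/6375 ≈ 244.0236863
V = pitch²·Σt = 0.82²·1555651/6375 = 164.082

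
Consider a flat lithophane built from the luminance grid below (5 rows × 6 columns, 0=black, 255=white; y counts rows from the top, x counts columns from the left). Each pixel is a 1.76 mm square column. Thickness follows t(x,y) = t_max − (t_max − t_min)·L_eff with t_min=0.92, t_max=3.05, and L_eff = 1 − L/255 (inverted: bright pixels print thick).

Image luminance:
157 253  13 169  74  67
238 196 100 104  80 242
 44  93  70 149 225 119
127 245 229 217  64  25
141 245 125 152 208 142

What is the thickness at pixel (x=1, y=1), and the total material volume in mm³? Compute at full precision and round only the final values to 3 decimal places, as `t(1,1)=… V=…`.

span = t_max - t_min = 3.05 - 0.92 = 2.130
L(1,1) = 196, L_eff = 1 - 196/255 = 0.231373 (inverted)
t(1,1) = 3.05 - 2.130·0.231373 = 2.557
Σt over all 5·6 pixels = 540823/8500 ≈ 63.6262353
V = pitch²·Σt = 1.76²·540823/8500 = 197.089

t(1,1)=2.557 V=197.089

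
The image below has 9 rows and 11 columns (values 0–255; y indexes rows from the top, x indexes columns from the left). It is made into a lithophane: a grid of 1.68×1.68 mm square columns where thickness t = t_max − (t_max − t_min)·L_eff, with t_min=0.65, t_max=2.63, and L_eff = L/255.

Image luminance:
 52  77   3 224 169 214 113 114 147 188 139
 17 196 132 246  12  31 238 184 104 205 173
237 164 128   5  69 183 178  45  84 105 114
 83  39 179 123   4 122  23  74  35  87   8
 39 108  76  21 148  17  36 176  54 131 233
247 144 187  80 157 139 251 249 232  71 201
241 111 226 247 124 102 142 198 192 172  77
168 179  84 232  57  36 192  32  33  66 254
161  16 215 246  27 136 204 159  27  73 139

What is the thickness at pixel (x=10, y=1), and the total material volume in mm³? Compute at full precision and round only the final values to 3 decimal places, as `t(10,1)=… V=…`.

t(10,1)=1.287 V=458.037

span = t_max - t_min = 2.63 - 0.65 = 1.980
L(10,1) = 173, L_eff = 173/255 = 0.678431
t(10,1) = 2.63 - 1.980·0.678431 = 1.287
Σt over all 9·11 pixels = 1379433/8500 ≈ 162.2862353
V = pitch²·Σt = 1.68²·1379433/8500 = 458.037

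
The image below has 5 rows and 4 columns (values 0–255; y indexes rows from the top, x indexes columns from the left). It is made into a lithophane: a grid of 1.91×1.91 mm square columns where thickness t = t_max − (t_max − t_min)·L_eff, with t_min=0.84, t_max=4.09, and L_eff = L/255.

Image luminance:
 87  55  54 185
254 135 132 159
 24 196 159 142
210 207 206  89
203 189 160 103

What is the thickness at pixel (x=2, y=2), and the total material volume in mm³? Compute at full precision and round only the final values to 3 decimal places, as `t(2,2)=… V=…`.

span = t_max - t_min = 4.09 - 0.84 = 3.250
L(2,2) = 159, L_eff = 159/255 = 0.623529
t(2,2) = 4.09 - 3.250·0.623529 = 2.064
Σt over all 5·4 pixels = 15033/340 ≈ 44.2147059
V = pitch²·Σt = 1.91²·15033/340 = 161.300

t(2,2)=2.064 V=161.300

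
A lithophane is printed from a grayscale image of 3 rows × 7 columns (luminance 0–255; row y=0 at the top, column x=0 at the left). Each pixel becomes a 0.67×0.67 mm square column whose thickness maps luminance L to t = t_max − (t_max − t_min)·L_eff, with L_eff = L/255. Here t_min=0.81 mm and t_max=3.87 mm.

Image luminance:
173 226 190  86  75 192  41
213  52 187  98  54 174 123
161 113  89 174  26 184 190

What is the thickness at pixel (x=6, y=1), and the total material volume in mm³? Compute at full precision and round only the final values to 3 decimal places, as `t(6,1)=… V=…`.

t(6,1)=2.394 V=21.286

span = t_max - t_min = 3.87 - 0.81 = 3.060
L(6,1) = 123, L_eff = 123/255 = 0.482353
t(6,1) = 3.87 - 3.060·0.482353 = 2.394
Σt over all 3·7 pixels = 47.418
V = pitch²·Σt = 0.67²·47.418 = 21.286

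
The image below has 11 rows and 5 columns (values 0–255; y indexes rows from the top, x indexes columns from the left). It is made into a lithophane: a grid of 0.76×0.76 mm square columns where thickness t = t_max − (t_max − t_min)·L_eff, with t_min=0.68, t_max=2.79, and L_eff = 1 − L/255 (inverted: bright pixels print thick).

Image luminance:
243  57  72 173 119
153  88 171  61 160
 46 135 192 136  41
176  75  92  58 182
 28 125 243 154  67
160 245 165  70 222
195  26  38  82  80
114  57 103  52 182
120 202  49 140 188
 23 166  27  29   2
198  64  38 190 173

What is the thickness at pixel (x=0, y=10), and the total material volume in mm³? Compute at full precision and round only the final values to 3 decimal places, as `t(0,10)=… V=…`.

t(0,10)=2.318 V=52.415

span = t_max - t_min = 2.79 - 0.68 = 2.110
L(0,10) = 198, L_eff = 1 - 198/255 = 0.223529 (inverted)
t(0,10) = 2.79 - 2.110·0.223529 = 2.318
Σt over all 11·5 pixels = 771339/8500 ≈ 90.7457647
V = pitch²·Σt = 0.76²·771339/8500 = 52.415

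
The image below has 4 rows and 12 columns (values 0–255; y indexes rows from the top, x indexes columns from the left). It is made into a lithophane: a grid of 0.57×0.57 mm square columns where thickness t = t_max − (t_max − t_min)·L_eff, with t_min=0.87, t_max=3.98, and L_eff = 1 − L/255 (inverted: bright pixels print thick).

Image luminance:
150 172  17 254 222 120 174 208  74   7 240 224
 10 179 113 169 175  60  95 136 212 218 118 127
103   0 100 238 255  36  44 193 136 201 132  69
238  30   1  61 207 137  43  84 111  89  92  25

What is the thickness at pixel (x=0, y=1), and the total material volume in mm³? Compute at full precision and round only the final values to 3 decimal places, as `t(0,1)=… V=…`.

span = t_max - t_min = 3.98 - 0.87 = 3.110
L(0,1) = 10, L_eff = 1 - 10/255 = 0.960784 (inverted)
t(0,1) = 3.98 - 3.110·0.960784 = 0.992
Σt over all 4·12 pixels = 987223/8500 ≈ 116.1438824
V = pitch²·Σt = 0.57²·987223/8500 = 37.735

t(0,1)=0.992 V=37.735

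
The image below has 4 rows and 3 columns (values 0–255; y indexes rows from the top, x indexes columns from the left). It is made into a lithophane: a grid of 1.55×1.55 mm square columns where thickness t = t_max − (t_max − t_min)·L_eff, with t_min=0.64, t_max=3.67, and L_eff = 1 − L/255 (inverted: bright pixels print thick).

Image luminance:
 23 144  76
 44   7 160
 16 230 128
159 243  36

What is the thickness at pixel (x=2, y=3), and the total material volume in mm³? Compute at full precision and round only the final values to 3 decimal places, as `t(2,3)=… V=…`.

span = t_max - t_min = 3.67 - 0.64 = 3.030
L(2,3) = 36, L_eff = 1 - 36/255 = 0.858824 (inverted)
t(2,3) = 3.67 - 3.030·0.858824 = 1.068
Σt over all 4·3 pixels = 96573/4250 ≈ 22.7230588
V = pitch²·Σt = 1.55²·96573/4250 = 54.592

t(2,3)=1.068 V=54.592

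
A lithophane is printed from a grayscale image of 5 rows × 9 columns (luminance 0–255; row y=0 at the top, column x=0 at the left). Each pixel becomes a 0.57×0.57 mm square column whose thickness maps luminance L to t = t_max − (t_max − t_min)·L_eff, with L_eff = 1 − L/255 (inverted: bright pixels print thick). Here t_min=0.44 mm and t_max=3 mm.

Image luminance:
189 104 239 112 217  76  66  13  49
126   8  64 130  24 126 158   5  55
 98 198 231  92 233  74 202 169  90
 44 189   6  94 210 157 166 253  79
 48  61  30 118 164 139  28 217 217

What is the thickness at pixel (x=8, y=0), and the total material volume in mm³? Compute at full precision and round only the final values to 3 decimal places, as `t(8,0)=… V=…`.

span = t_max - t_min = 3 - 0.44 = 2.560
L(8,0) = 49, L_eff = 1 - 49/255 = 0.807843 (inverted)
t(8,0) = 3 - 2.560·0.807843 = 0.932
Σt over all 5·9 pixels = 469777/6375 ≈ 73.6905098
V = pitch²·Σt = 0.57²·469777/6375 = 23.942

t(8,0)=0.932 V=23.942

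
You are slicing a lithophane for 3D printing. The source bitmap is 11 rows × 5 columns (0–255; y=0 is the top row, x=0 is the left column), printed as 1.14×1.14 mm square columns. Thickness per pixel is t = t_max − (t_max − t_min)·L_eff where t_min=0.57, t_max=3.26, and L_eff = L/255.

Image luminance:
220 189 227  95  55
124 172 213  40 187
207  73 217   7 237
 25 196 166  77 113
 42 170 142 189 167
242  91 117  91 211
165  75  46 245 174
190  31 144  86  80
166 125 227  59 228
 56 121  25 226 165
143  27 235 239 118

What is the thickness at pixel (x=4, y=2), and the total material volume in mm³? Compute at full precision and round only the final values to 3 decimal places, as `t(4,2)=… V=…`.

t(4,2)=0.760 V=127.483

span = t_max - t_min = 3.26 - 0.57 = 2.690
L(4,2) = 237, L_eff = 237/255 = 0.929412
t(4,2) = 3.26 - 2.690·0.929412 = 0.760
Σt over all 11·5 pixels = 208449/2125 ≈ 98.0936471
V = pitch²·Σt = 1.14²·208449/2125 = 127.483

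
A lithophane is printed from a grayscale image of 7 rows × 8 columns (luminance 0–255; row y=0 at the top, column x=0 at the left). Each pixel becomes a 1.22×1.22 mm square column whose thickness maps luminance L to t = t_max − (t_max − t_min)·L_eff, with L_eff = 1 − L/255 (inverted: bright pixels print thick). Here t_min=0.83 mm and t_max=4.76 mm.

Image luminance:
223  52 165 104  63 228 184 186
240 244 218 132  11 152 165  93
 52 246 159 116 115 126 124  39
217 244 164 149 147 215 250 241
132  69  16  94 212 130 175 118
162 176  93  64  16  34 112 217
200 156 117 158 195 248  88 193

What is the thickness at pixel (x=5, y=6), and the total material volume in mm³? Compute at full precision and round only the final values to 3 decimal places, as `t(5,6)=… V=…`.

t(5,6)=4.652 V=258.174

span = t_max - t_min = 4.76 - 0.83 = 3.930
L(5,6) = 248, L_eff = 1 - 248/255 = 0.027451 (inverted)
t(5,6) = 4.76 - 3.930·0.027451 = 4.652
Σt over all 7·8 pixels = 1474389/8500 ≈ 173.4575294
V = pitch²·Σt = 1.22²·1474389/8500 = 258.174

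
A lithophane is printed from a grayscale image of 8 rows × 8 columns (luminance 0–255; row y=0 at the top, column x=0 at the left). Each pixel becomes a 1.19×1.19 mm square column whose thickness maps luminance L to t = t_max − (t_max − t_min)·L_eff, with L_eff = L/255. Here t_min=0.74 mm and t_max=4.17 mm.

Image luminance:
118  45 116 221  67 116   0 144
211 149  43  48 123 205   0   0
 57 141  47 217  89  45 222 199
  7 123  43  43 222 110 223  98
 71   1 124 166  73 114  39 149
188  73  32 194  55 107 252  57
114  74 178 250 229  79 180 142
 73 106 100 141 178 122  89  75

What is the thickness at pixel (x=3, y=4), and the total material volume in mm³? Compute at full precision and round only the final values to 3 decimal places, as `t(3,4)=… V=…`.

t(3,4)=1.937 V=238.555

span = t_max - t_min = 4.17 - 0.74 = 3.430
L(3,4) = 166, L_eff = 166/255 = 0.650980
t(3,4) = 4.17 - 3.430·0.650980 = 1.937
Σt over all 8·8 pixels = 1431903/8500 ≈ 168.4591765
V = pitch²·Σt = 1.19²·1431903/8500 = 238.555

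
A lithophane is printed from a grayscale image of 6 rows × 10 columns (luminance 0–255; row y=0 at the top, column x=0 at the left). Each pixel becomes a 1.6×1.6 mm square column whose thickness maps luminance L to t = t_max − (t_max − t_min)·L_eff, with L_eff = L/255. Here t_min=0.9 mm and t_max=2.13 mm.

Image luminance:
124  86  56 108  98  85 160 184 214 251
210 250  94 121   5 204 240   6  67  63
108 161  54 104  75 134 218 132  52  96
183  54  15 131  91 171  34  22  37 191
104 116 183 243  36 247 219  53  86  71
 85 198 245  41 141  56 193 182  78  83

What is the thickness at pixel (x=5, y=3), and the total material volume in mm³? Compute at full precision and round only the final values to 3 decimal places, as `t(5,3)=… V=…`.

span = t_max - t_min = 2.13 - 0.9 = 1.230
L(5,3) = 171, L_eff = 171/255 = 0.670588
t(5,3) = 2.13 - 1.230·0.670588 = 1.305
Σt over all 6·10 pixels = 784991/8500 ≈ 92.3518824
V = pitch²·Σt = 1.6²·784991/8500 = 236.421

t(5,3)=1.305 V=236.421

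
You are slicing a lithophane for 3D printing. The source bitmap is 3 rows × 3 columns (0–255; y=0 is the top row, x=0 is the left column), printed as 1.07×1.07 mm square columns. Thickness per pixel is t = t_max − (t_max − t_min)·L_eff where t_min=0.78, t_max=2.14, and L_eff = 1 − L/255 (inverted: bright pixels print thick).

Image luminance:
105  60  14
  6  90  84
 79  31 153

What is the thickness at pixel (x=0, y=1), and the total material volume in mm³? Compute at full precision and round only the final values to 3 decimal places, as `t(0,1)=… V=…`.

span = t_max - t_min = 2.14 - 0.78 = 1.360
L(0,1) = 6, L_eff = 1 - 6/255 = 0.976471 (inverted)
t(0,1) = 2.14 - 1.360·0.976471 = 0.812
Σt over all 3·3 pixels = 7753/750 ≈ 10.3373333
V = pitch²·Σt = 1.07²·7753/750 = 11.835

t(0,1)=0.812 V=11.835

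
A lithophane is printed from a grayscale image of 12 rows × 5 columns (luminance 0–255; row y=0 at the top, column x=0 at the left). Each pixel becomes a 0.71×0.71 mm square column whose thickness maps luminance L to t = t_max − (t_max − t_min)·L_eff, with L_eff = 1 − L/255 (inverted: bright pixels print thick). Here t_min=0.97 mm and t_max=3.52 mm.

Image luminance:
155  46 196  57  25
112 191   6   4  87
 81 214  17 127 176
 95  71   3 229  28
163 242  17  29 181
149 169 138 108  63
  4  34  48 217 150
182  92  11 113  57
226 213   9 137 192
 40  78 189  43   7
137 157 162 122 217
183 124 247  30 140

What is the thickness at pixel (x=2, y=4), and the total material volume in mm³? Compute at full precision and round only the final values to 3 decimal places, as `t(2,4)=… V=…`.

span = t_max - t_min = 3.52 - 0.97 = 2.550
L(2,4) = 17, L_eff = 1 - 17/255 = 0.933333 (inverted)
t(2,4) = 3.52 - 2.550·0.933333 = 1.140
Σt over all 12·5 pixels = 125.6
V = pitch²·Σt = 0.71²·125.6 = 63.315

t(2,4)=1.140 V=63.315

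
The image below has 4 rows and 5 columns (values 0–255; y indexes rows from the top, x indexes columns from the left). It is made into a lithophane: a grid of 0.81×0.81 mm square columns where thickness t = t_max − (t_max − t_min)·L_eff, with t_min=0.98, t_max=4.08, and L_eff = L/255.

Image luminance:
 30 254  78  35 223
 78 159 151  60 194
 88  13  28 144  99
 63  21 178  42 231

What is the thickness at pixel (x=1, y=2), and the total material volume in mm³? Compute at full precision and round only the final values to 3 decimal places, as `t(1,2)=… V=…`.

t(1,2)=3.922 V=36.238

span = t_max - t_min = 4.08 - 0.98 = 3.100
L(1,2) = 13, L_eff = 13/255 = 0.050980
t(1,2) = 4.08 - 3.100·0.050980 = 3.922
Σt over all 4·5 pixels = 46947/850 ≈ 55.2317647
V = pitch²·Σt = 0.81²·46947/850 = 36.238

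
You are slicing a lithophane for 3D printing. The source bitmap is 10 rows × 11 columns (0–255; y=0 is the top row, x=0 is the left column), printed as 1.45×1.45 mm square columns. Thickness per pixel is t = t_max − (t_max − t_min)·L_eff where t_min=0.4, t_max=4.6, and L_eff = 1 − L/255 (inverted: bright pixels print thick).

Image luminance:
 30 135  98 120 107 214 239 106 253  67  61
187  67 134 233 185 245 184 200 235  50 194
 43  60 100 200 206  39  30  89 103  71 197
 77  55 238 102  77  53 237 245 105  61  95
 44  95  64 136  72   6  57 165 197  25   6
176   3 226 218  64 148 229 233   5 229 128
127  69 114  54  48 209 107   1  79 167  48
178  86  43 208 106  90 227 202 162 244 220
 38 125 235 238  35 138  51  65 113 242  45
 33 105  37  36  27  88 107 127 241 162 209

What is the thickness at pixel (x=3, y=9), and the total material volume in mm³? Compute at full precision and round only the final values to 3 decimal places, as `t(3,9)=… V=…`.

t(3,9)=0.993 V=564.821

span = t_max - t_min = 4.6 - 0.4 = 4.200
L(3,9) = 36, L_eff = 1 - 36/255 = 0.858824 (inverted)
t(3,9) = 4.6 - 4.200·0.858824 = 0.993
Σt over all 10·11 pixels = 114173/425 ≈ 268.6423529
V = pitch²·Σt = 1.45²·114173/425 = 564.821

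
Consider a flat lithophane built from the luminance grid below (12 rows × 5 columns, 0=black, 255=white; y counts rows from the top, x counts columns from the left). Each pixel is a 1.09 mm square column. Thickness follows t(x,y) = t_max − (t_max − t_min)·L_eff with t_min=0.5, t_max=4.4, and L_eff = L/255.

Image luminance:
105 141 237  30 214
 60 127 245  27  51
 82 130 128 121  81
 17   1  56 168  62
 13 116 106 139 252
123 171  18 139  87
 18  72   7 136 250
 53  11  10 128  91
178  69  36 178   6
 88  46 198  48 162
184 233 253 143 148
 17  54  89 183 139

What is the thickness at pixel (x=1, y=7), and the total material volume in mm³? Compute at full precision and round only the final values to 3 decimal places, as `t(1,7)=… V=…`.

span = t_max - t_min = 4.4 - 0.5 = 3.900
L(1,7) = 11, L_eff = 11/255 = 0.043137
t(1,7) = 4.4 - 3.900·0.043137 = 4.232
Σt over all 12·5 pixels = 5609/34 ≈ 164.9705882
V = pitch²·Σt = 1.09²·5609/34 = 196.002

t(1,7)=4.232 V=196.002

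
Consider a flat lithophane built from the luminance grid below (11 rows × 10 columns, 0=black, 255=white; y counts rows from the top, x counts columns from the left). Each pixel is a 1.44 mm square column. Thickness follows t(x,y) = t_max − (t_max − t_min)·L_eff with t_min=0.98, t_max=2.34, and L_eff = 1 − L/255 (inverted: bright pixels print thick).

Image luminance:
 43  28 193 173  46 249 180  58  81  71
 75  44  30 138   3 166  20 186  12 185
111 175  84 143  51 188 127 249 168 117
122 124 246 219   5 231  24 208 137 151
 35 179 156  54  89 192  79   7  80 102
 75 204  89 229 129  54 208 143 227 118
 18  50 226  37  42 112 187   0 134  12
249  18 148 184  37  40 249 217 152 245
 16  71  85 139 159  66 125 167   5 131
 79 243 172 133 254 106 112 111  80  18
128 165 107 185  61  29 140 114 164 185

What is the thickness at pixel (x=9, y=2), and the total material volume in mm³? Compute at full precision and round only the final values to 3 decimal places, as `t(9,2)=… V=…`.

span = t_max - t_min = 2.34 - 0.98 = 1.360
L(9,2) = 117, L_eff = 1 - 117/255 = 0.541176 (inverted)
t(9,2) = 2.34 - 1.360·0.541176 = 1.604
Σt over all 11·10 pixels = 66859/375 ≈ 178.2906667
V = pitch²·Σt = 1.44²·66859/375 = 369.704

t(9,2)=1.604 V=369.704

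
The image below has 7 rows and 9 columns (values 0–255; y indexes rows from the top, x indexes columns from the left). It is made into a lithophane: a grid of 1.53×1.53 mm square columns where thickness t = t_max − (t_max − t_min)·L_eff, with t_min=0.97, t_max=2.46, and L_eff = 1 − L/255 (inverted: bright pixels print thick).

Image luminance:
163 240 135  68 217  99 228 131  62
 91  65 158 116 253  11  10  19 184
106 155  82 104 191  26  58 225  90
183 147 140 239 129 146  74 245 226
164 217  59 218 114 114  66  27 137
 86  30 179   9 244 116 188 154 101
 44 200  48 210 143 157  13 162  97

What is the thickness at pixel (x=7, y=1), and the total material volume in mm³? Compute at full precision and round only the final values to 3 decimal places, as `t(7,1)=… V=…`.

span = t_max - t_min = 2.46 - 0.97 = 1.490
L(7,1) = 19, L_eff = 1 - 19/255 = 0.925490 (inverted)
t(7,1) = 2.46 - 1.490·0.925490 = 1.081
Σt over all 7·9 pixels = 1383571/12750 ≈ 108.5153725
V = pitch²·Σt = 1.53²·1383571/12750 = 254.024

t(7,1)=1.081 V=254.024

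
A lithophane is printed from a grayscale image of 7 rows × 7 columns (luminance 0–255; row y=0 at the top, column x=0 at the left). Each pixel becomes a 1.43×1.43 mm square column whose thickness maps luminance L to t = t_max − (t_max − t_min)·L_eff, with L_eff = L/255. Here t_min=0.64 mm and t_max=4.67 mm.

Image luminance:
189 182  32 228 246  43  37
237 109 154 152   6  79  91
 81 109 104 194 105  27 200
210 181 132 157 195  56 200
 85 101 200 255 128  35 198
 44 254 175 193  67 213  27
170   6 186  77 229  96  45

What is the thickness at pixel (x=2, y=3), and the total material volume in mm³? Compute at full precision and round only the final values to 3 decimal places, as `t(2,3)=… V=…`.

t(2,3)=2.584 V=257.225

span = t_max - t_min = 4.67 - 0.64 = 4.030
L(2,3) = 132, L_eff = 132/255 = 0.517647
t(2,3) = 4.67 - 4.030·0.517647 = 2.584
Σt over all 7·7 pixels = 641521/5100 ≈ 125.7884314
V = pitch²·Σt = 1.43²·641521/5100 = 257.225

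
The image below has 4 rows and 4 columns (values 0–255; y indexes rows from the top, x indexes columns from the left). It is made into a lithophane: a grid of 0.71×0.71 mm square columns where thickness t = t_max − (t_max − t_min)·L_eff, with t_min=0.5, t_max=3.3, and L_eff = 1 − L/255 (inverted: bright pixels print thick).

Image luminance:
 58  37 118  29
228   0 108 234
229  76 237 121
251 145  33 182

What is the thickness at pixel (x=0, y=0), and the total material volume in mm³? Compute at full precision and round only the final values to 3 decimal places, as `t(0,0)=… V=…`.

span = t_max - t_min = 3.3 - 0.5 = 2.800
L(0,0) = 58, L_eff = 1 - 58/255 = 0.772549 (inverted)
t(0,0) = 3.3 - 2.800·0.772549 = 1.137
Σt over all 4·4 pixels = 39404/1275 ≈ 30.9050980
V = pitch²·Σt = 0.71²·39404/1275 = 15.579

t(0,0)=1.137 V=15.579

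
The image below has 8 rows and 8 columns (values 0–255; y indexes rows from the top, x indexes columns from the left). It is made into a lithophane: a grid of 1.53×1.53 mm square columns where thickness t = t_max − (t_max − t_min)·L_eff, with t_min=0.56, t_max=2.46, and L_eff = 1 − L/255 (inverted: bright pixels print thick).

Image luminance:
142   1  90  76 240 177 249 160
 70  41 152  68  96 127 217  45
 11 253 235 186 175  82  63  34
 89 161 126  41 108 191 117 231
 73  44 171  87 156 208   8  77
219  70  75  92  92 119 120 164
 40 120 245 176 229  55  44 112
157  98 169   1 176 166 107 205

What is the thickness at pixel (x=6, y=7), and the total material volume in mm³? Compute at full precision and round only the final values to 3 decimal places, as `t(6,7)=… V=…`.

span = t_max - t_min = 2.46 - 0.56 = 1.900
L(6,7) = 107, L_eff = 1 - 107/255 = 0.580392 (inverted)
t(6,7) = 2.46 - 1.900·0.580392 = 1.357
Σt over all 8·8 pixels = 80681/850 ≈ 94.9188235
V = pitch²·Σt = 1.53²·80681/850 = 222.195

t(6,7)=1.357 V=222.195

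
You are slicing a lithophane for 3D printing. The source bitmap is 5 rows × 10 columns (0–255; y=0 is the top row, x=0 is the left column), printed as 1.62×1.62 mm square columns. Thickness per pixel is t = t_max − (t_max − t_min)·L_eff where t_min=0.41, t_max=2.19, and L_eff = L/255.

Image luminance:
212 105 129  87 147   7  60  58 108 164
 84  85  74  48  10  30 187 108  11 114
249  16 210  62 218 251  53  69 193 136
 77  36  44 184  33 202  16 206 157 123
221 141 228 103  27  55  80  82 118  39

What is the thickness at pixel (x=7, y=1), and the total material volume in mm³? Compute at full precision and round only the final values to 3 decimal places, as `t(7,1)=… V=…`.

span = t_max - t_min = 2.19 - 0.41 = 1.780
L(7,1) = 108, L_eff = 108/255 = 0.423529
t(7,1) = 2.19 - 1.780·0.423529 = 1.436
Σt over all 5·10 pixels = 71.408
V = pitch²·Σt = 1.62²·71.408 = 187.403

t(7,1)=1.436 V=187.403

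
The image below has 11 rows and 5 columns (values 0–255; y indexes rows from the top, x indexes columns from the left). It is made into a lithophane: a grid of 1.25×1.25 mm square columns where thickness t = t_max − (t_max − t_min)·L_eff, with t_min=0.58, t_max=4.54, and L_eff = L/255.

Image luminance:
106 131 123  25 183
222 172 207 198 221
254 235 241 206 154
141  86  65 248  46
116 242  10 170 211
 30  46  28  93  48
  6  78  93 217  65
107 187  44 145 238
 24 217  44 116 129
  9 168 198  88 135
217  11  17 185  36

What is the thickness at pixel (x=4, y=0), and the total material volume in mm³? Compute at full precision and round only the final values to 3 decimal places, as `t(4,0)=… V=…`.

span = t_max - t_min = 4.54 - 0.58 = 3.960
L(4,0) = 183, L_eff = 183/255 = 0.717647
t(4,0) = 4.54 - 3.960·0.717647 = 1.698
Σt over all 11·5 pixels = 597113/4250 ≈ 140.4971765
V = pitch²·Σt = 1.25²·597113/4250 = 219.527

t(4,0)=1.698 V=219.527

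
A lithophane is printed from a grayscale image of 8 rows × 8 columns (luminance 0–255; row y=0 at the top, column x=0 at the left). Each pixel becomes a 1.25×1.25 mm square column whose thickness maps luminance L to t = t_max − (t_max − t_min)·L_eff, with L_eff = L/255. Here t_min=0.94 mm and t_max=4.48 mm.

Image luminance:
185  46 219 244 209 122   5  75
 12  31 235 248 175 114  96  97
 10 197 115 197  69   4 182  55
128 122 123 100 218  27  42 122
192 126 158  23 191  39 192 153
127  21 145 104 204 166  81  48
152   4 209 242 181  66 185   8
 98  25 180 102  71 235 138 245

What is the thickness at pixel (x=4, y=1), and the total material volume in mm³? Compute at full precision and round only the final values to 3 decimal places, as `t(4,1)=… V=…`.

span = t_max - t_min = 4.48 - 0.94 = 3.540
L(4,1) = 175, L_eff = 175/255 = 0.686275
t(4,1) = 4.48 - 3.540·0.686275 = 2.051
Σt over all 8·8 pixels = 150079/850 ≈ 176.5635294
V = pitch²·Σt = 1.25²·150079/850 = 275.881

t(4,1)=2.051 V=275.881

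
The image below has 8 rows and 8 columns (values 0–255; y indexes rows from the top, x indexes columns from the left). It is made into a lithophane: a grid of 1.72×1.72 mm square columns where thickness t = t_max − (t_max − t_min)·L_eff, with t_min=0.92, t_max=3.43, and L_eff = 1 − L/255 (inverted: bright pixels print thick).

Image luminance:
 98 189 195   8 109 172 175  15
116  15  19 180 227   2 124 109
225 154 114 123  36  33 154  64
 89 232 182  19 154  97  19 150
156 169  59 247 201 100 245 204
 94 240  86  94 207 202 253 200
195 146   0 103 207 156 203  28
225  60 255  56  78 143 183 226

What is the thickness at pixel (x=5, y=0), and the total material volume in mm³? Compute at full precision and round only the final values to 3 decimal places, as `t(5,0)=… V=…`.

span = t_max - t_min = 3.43 - 0.92 = 2.510
L(5,0) = 172, L_eff = 1 - 172/255 = 0.325490 (inverted)
t(5,0) = 3.43 - 2.510·0.325490 = 2.613
Σt over all 8·8 pixels = 143.718
V = pitch²·Σt = 1.72²·143.718 = 425.175

t(5,0)=2.613 V=425.175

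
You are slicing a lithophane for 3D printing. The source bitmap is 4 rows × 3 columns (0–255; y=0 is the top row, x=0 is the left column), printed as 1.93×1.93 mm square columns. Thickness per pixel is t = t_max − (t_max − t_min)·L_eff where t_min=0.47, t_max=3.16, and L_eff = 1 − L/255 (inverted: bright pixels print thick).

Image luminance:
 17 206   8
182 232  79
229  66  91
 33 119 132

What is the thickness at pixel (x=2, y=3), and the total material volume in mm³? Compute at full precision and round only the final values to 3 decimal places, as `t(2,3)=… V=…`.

t(2,3)=1.862 V=75.784

span = t_max - t_min = 3.16 - 0.47 = 2.690
L(2,3) = 132, L_eff = 1 - 132/255 = 0.482353 (inverted)
t(2,3) = 3.16 - 2.690·0.482353 = 1.862
Σt over all 4·3 pixels = 15259/750 ≈ 20.3453333
V = pitch²·Σt = 1.93²·15259/750 = 75.784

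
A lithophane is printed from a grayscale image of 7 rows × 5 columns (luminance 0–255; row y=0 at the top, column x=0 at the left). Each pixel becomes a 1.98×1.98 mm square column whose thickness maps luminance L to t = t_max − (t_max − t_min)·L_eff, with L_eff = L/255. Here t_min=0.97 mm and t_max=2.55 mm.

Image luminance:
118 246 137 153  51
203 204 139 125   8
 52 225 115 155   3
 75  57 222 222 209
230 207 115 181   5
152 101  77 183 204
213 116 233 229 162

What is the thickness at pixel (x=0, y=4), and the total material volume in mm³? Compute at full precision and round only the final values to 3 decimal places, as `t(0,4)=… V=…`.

span = t_max - t_min = 2.55 - 0.97 = 1.580
L(0,4) = 230, L_eff = 230/255 = 0.901961
t(0,4) = 2.55 - 1.580·0.901961 = 1.125
Σt over all 7·5 pixels = 488603/8500 ≈ 57.4827059
V = pitch²·Σt = 1.98²·488603/8500 = 225.355

t(0,4)=1.125 V=225.355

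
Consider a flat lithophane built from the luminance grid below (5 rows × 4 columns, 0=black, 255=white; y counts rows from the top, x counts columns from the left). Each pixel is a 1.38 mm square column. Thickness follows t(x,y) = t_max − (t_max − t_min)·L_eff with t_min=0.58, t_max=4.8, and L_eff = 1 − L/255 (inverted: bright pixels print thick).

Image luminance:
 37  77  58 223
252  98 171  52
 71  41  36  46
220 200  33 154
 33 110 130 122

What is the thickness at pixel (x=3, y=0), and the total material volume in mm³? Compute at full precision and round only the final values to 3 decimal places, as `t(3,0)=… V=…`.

t(3,0)=4.270 V=90.292

span = t_max - t_min = 4.8 - 0.58 = 4.220
L(3,0) = 223, L_eff = 1 - 223/255 = 0.125490 (inverted)
t(3,0) = 4.8 - 4.220·0.125490 = 4.270
Σt over all 5·4 pixels = 302252/6375 ≈ 47.4120784
V = pitch²·Σt = 1.38²·302252/6375 = 90.292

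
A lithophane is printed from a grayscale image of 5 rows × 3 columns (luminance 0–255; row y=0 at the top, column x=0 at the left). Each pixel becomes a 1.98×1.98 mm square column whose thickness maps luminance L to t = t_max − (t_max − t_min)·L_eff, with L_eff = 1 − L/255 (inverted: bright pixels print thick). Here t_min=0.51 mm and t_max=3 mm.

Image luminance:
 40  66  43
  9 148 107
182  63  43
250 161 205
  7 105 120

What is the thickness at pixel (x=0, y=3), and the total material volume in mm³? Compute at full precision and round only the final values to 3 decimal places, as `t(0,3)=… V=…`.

span = t_max - t_min = 3 - 0.51 = 2.490
L(0,3) = 250, L_eff = 1 - 250/255 = 0.019608 (inverted)
t(0,3) = 3 - 2.490·0.019608 = 2.951
Σt over all 5·3 pixels = 48398/2125 ≈ 22.7755294
V = pitch²·Σt = 1.98²·48398/2125 = 89.289

t(0,3)=2.951 V=89.289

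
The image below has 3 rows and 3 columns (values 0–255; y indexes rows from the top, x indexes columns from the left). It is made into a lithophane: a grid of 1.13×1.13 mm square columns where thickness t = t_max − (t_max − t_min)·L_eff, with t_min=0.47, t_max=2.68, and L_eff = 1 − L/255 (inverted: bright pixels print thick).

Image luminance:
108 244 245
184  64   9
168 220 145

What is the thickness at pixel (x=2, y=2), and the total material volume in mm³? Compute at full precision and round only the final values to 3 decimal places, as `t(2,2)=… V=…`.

t(2,2)=1.727 V=20.750

span = t_max - t_min = 2.68 - 0.47 = 2.210
L(2,2) = 145, L_eff = 1 - 145/255 = 0.431373 (inverted)
t(2,2) = 2.68 - 2.210·0.431373 = 1.727
Σt over all 3·3 pixels = 6094/375 ≈ 16.2506667
V = pitch²·Σt = 1.13²·6094/375 = 20.750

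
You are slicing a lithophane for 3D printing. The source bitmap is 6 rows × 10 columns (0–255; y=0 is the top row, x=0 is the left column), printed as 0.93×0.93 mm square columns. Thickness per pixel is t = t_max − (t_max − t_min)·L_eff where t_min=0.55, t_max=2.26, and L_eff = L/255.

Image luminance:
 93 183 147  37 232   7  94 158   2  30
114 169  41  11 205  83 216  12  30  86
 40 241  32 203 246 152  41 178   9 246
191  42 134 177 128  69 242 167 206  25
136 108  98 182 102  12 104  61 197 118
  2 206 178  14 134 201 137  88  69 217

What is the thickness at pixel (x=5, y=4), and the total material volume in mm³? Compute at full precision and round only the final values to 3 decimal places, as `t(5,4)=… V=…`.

t(5,4)=2.180 V=76.200

span = t_max - t_min = 2.26 - 0.55 = 1.710
L(5,4) = 12, L_eff = 12/255 = 0.047059
t(5,4) = 2.26 - 1.710·0.047059 = 2.180
Σt over all 6·10 pixels = 748869/8500 ≈ 88.1022353
V = pitch²·Σt = 0.93²·748869/8500 = 76.200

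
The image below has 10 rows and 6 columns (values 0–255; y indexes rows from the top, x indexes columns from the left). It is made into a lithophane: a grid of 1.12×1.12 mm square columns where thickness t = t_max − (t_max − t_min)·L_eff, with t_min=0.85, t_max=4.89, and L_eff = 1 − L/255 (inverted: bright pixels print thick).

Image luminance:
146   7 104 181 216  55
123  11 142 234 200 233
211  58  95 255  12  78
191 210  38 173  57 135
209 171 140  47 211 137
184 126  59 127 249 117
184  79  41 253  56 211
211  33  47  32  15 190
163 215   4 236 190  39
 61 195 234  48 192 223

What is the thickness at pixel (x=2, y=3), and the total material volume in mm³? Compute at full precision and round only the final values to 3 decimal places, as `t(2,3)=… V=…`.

t(2,3)=1.452 V=224.832

span = t_max - t_min = 4.89 - 0.85 = 4.040
L(2,3) = 38, L_eff = 1 - 38/255 = 0.850980 (inverted)
t(2,3) = 4.89 - 4.040·0.850980 = 1.452
Σt over all 10·6 pixels = 380873/2125 ≈ 179.2343529
V = pitch²·Σt = 1.12²·380873/2125 = 224.832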